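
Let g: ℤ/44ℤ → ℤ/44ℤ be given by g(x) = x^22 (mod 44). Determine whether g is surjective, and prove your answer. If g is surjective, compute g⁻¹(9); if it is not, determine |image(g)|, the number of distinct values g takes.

g(10): Repeated squaring mod 44: 10^1 ≡ 10, 10^2 ≡ 10² = 100 ≡ 12, 10^4 ≡ 12² = 144 ≡ 12, 10^8 ≡ 12² = 144 ≡ 12, 10^16 ≡ 12² = 144 ≡ 12. Since 22 = 16 + 4 + 2, 10^22 ≡ 12·12·12: 12·12 = 144 ≡ 12, then 12·12 = 144 ≡ 12. So 10^22 ≡ 12 (mod 44).
g(12): Repeated squaring mod 44: 12^1 ≡ 12, 12^2 ≡ 12² = 144 ≡ 12, 12^4 ≡ 12² = 144 ≡ 12, 12^8 ≡ 12² = 144 ≡ 12, 12^16 ≡ 12² = 144 ≡ 12. Since 22 = 16 + 4 + 2, 12^22 ≡ 12·12·12: 12·12 = 144 ≡ 12, then 12·12 = 144 ≡ 12. So 12^22 ≡ 12 (mod 44).
So g(10) = g(12) = 12 while 10 ≠ 12, therefore g is not injective.
A non-injective map from the 44-element set ℤ/44ℤ to itself takes at most 43 distinct values, so it cannot be surjective. Hence g is not surjective.
Since g is not surjective, we determine |image(g)|. Computing x^22 mod 44 for each x (by repeated squaring, reducing mod 44 at every step), the values g(0), g(1), …, g(43) are: 0, 1, 4, 9, 16, 25, 36, 5, 20, 37, 12, 33, 12, 37, 20, 5, 36, 25, 16, 9, 4, 1, 0, 1, 4, 9, 16, 25, 36, 5, 20, 37, 12, 33, 12, 37, 20, 5, 36, 25, 16, 9, 4, 1.
The distinct values are {0, 1, 4, 5, 9, 12, 16, 20, 25, 33, 36, 37}; there are 12 of them.

12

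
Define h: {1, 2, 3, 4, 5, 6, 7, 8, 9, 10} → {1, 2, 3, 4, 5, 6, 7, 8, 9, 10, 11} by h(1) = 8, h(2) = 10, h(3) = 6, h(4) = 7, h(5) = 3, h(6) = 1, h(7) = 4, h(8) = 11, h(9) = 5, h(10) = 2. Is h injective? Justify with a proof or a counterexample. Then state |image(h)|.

The values h(1), …, h(10) are 8, 10, 6, 7, 3, 1, 4, 11, 5, 2 — all distinct.
So h(s) = h(t) only when s = t, and h is injective.
The image of h is {1, 2, 3, 4, 5, 6, 7, 8, 10, 11}, which has 10 elements.

10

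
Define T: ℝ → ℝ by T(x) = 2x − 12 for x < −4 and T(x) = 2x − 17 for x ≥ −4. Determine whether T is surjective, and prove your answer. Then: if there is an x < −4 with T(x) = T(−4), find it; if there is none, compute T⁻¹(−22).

Both pieces are strictly increasing (slopes 2 and 2), so each is injective on its own interval.
The left piece maps (−∞, −4) onto (−∞, −20); the right piece maps [−4, ∞) onto [−25, ∞).
The union (−∞, −20) ∪ [−25, ∞) covers ℝ, so T is surjective.
For the follow-up: the images overlap, so an x < −4 with T(x) = T(−4) exists. T(−4) = −25; solving 2x − 12 = −25 for x < −4 gives x = (−25 + 12)/2 = −13/2.

-13/2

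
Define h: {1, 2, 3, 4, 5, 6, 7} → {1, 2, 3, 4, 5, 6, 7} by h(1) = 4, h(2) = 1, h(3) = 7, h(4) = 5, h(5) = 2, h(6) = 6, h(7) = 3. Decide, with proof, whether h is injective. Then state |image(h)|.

7

The values h(1), …, h(7) are 4, 1, 7, 5, 2, 6, 3 — all distinct.
So h(a) = h(b) only when a = b, and h is injective.
The image of h is {1, 2, 3, 4, 5, 6, 7}, which has 7 elements.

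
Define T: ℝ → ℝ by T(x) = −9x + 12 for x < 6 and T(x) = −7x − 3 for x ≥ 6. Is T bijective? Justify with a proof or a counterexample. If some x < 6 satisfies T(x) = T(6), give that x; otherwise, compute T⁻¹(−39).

17/3

Both pieces are strictly decreasing (slopes −9 and −7), so each is injective on its own interval.
The left piece maps (−∞, 6) onto (−42, ∞); the right piece maps [6, ∞) onto (−∞, −45].
The images leave a gap (−42 has no preimage), so T is not surjective, hence not bijective.
Because the two images are disjoint, no x < 6 has T(x) = T(6), so we compute T⁻¹(−39): −39 lies in (−42, ∞), so solve −9x + 12 = −39: x = (−39 − 12)/(−9) = 17/3.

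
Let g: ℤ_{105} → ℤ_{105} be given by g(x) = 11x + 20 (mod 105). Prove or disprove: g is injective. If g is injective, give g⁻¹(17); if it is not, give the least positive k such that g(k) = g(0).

Recall that injectivity means: for all u, v in the domain, g(u) = g(v) implies u = v.
If g(u) = g(v), then 11u ≡ 11v (mod 105). Because gcd(11, 105) = 1, we may cancel 11 to get u ≡ v (mod 105).
Therefore g is injective.
We now compute 11⁻¹ mod 105 explicitly. Euclid's algorithm: 105 = 9·11 + 6, 11 = 1·6 + 5, 6 = 1·5 + 1; back-substituting gives 1 = 86·11 − 9·105, so 11⁻¹ ≡ 86 (mod 105).
Since g is injective, we compute g⁻¹(17): solve 11x + 20 ≡ 17 (mod 105), i.e. 11x ≡ 102 (mod 105).
Multiplying by 11⁻¹ = 86 gives x ≡ 86·102 = 8772 = 83·105 + 57 ≡ 57 (mod 105).
Check: g(57) = 11·57 + 20 = 647 = 6·105 + 17 ≡ 17 (mod 105).

57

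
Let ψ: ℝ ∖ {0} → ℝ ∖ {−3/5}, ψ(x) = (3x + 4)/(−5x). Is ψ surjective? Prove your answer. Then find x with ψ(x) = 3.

-2/9

For any y ≠ −3/5, solving y(−5x) = 3x + 4 for x gives a well-defined x ≠ 0. So ψ is surjective.
Solving ψ(x) = 3: cross-multiplying gives 3x + 4 = 3(−5x), which rearranges to 18x = −4, so x = −2/9.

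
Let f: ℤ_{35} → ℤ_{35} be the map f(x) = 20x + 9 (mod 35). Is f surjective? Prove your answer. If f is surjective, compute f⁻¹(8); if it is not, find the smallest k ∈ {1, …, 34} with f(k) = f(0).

7

Since gcd(20, 35) = 5, we have 20x ≡ 0 (mod 5) for all x, so f(x) ≡ 4 (mod 5).
But 0 ≢ 4 (mod 5), so 0 ∈ ℤ_{35} has no preimage. Therefore f is not surjective.
Since f is not surjective, we find the least positive k with f(k) = f(0): this means 20k ≡ 0 (mod 35), i.e. 35 ∣ 20k. Since gcd(20, 35) = 5, dividing through by 5 this holds exactly when 7 ∣ 4k, and as gcd(4, 7) = 1, exactly when 7 ∣ k.
The smallest positive such k is 7.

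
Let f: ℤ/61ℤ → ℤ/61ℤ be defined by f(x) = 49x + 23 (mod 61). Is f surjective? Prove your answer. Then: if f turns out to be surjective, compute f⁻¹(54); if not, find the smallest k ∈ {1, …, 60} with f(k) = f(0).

33

By definition, f is surjective if every y in the codomain equals f(x) for some x in the domain.
Since gcd(49, 61) = 1, 49 is invertible modulo 61. Euclid's algorithm: 61 = 1·49 + 12, 49 = 4·12 + 1; back-substituting gives 1 = 5·49 − 4·61, so 49⁻¹ ≡ 5 (mod 61).
For any y ∈ ℤ/61ℤ, x = 5(y − 23) mod 61 satisfies f(x) = 49·5(y − 23) + 23 ≡ y (since 49·5 ≡ 1 mod 61). So every y has a preimage.
Hence f is surjective.
Since f is surjective, we compute f⁻¹(54): solve 49x + 23 ≡ 54 (mod 61), i.e. 49x ≡ 31 (mod 61).
Multiplying by 49⁻¹ = 5 gives x ≡ 5·31 = 155 = 2·61 + 33 ≡ 33 (mod 61).
Check: f(33) = 49·33 + 23 = 1640 = 26·61 + 54 ≡ 54 (mod 61).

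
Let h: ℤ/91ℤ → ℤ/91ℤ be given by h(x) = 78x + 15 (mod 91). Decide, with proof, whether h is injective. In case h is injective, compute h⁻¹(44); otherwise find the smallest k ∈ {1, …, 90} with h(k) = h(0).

7

Recall: h is injective if h(x_1) = h(x_2) implies x_1 = x_2.
We have gcd(78, 91) = 13 > 1. Taking x_1 = 0 and x_2 = 7: h(0) = 15 and h(7) = 78·7 + 15 = 561 ≡ 15 (mod 91).
So h(0) = h(7) while 0 ≠ 7, therefore h is not injective.
Since h is not injective, we find the least positive k with h(k) = h(0): this means 78k ≡ 0 (mod 91), i.e. 91 ∣ 78k. Since gcd(78, 91) = 13, dividing through by 13 this holds exactly when 7 ∣ 6k, and as gcd(6, 7) = 1, exactly when 7 ∣ k.
The smallest positive such k is 7.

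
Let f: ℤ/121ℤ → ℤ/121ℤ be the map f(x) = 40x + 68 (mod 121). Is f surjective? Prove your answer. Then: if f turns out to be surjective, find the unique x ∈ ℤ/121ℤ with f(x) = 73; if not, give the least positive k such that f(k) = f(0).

106

Since gcd(40, 121) = 1, 40 is invertible modulo 121. Euclid's algorithm: 121 = 3·40 + 1; back-substituting gives 1 = 118·40 − 39·121, so 40⁻¹ ≡ 118 (mod 121).
For any y ∈ ℤ/121ℤ, x = 118(y − 68) mod 121 satisfies f(x) = 40·118(y − 68) + 68 ≡ y (since 40·118 ≡ 1 mod 121). So every y has a preimage.
Therefore f is surjective.
Since f is surjective, we find f⁻¹(73): we need 40x ≡ 73 − 68 ≡ 5 (mod 121). Using 40⁻¹ = 118: x ≡ 118·5 = 590 = 4·121 + 106, so x = 106.
Check: f(106) = 40·106 + 68 = 4308 = 35·121 + 73 ≡ 73 (mod 121).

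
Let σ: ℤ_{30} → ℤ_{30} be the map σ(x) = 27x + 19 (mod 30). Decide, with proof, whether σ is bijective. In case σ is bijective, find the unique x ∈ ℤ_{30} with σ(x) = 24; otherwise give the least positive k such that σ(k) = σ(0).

Recall that injectivity means: for all a, b in the domain, σ(a) = σ(b) implies a = b.
We have gcd(27, 30) = 3 > 1. Taking a = 0 and b = 10: σ(0) = 19 and σ(10) = 27·10 + 19 = 289 ≡ 19 (mod 30).
So σ(0) = σ(10) while 0 ≠ 10, therefore σ is not injective, hence not bijective.
Since σ is not bijective, we find the least positive k with σ(k) = σ(0): this means 27k ≡ 0 (mod 30), i.e. 30 ∣ 27k. Since gcd(27, 30) = 3, dividing through by 3 this holds exactly when 10 ∣ 9k, and as gcd(9, 10) = 1, exactly when 10 ∣ k.
The smallest positive such k is 10.

10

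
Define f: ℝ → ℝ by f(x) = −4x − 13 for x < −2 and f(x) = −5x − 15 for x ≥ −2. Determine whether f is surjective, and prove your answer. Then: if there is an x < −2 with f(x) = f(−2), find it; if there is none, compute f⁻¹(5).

Both pieces are strictly decreasing (slopes −4 and −5), so each is injective on its own interval.
The left piece maps (−∞, −2) onto (−5, ∞); the right piece maps [−2, ∞) onto (−∞, −5].
These images together cover ℝ, so f is surjective.
Because the two images are disjoint, no x < −2 has f(x) = f(−2), so we compute f⁻¹(5): 5 lies in (−5, ∞), so solve −4x − 13 = 5: x = (5 + 13)/(−4) = −9/2.

-9/2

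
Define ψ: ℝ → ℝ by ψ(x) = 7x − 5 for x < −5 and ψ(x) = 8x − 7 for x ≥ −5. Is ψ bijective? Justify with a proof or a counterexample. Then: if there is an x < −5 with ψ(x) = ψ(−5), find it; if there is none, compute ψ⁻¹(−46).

-6

Both pieces are strictly increasing (slopes 7 and 8), so each is injective on its own interval.
The left piece maps (−∞, −5) onto (−∞, −40); the right piece maps [−5, ∞) onto [−47, ∞).
These images overlap. In particular ψ(−5) = −47 (right piece), and solving 7x − 5 = −47 on the left piece gives x = −6 < −5.
So ψ(−6) = ψ(−5) with −6 ≠ −5, and ψ is not injective, hence not bijective. This x = −6 is the requested value below −5.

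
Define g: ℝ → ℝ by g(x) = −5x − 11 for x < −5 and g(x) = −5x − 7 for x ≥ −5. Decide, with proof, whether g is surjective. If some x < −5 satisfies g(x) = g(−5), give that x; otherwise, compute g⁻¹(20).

Both pieces are strictly decreasing (slopes −5 and −5), so each is injective on its own interval.
The left piece maps (−∞, −5) onto (14, ∞); the right piece maps [−5, ∞) onto (−∞, 18].
The union (14, ∞) ∪ (−∞, 18] covers ℝ, so g is surjective.
For the follow-up: the images overlap, so an x < −5 with g(x) = g(−5) exists. g(−5) = 18; solving −5x − 11 = 18 for x < −5 gives x = (18 + 11)/(−5) = −29/5.

-29/5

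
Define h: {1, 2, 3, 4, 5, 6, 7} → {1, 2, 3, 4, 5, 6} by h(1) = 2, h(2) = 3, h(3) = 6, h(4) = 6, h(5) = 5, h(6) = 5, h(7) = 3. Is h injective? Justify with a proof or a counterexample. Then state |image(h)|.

h(3) = 6 = h(4) with 3 ≠ 4, so h is not injective.
The image of h is {2, 3, 5, 6}, which has 4 elements.

4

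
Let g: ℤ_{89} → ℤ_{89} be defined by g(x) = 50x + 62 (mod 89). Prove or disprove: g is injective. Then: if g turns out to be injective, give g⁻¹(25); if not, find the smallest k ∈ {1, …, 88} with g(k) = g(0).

58

If g(a) = g(b), then 50a ≡ 50b (mod 89). Because gcd(50, 89) = 1, we may cancel 50 to get a ≡ b (mod 89).
Therefore g is injective.
We now compute 50⁻¹ mod 89 explicitly. Euclid's algorithm: 89 = 1·50 + 39, 50 = 1·39 + 11, 39 = 3·11 + 6, 11 = 1·6 + 5, 6 = 1·5 + 1; back-substituting gives 1 = 73·50 − 41·89, so 50⁻¹ ≡ 73 (mod 89).
Since g is injective, we compute g⁻¹(25): solve 50x + 62 ≡ 25 (mod 89), i.e. 50x ≡ 52 (mod 89).
Multiplying by 50⁻¹ = 73 gives x ≡ 73·52 = 3796 = 42·89 + 58 ≡ 58 (mod 89).
Check: g(58) = 50·58 + 62 = 2962 = 33·89 + 25 ≡ 25 (mod 89).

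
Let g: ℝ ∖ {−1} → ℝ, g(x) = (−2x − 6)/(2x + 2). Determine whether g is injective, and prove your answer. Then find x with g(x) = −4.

Suppose g(u) = g(v). Cross-multiplying: (−2u − 6)(2v + 2) = (−2v − 6)(2u + 2).
Expanding both sides and cancelling the symmetric terms leaves 8·(u − v) = 0. Since 8 ≠ 0, u = v. Hence g is injective.
Solving g(x) = −4: cross-multiplying gives −2x − 6 = −4(2x + 2), which rearranges to 6x = −2, so x = −1/3.

-1/3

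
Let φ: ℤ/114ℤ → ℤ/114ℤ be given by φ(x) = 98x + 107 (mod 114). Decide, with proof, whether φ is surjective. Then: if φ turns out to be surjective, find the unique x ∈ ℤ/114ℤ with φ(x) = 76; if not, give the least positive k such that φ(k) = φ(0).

Since gcd(98, 114) = 2, we have 98x ≡ 0 (mod 2) for all x, so φ(x) ≡ 1 (mod 2).
But 0 ≢ 1 (mod 2), so 0 ∈ ℤ/114ℤ has no preimage. Therefore φ is not surjective.
Since φ is not surjective, we find the least positive k with φ(k) = φ(0): this means 98k ≡ 0 (mod 114), i.e. 114 ∣ 98k. Since gcd(98, 114) = 2, dividing through by 2 this holds exactly when 57 ∣ 49k, and as gcd(49, 57) = 1, exactly when 57 ∣ k.
The smallest positive such k is 57.

57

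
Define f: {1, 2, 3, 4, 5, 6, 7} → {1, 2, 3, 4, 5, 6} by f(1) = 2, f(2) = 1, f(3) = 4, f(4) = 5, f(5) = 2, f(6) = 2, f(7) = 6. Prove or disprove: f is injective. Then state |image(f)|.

f(1) = 2 = f(5) with 1 ≠ 5, so f is not injective.
The image of f is {1, 2, 4, 5, 6}, which has 5 elements.

5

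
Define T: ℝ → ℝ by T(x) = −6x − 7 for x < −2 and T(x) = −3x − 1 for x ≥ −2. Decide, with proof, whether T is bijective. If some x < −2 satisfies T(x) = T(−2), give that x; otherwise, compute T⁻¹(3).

-4/3

Both pieces are strictly decreasing (slopes −6 and −3), so each is injective on its own interval.
The left piece maps (−∞, −2) onto (5, ∞); the right piece maps [−2, ∞) onto (−∞, 5].
Since 5 = 5, the images partition ℝ: T is injective and surjective, hence bijective.
Because the two images are disjoint, no x < −2 has T(x) = T(−2), so we compute T⁻¹(3): 3 lies in (−∞, 5], so solve −3x − 1 = 3: x = (3 + 1)/(−3) = −4/3.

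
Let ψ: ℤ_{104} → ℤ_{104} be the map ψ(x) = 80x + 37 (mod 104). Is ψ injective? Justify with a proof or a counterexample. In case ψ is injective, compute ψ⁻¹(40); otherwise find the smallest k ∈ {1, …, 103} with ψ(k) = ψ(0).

We have gcd(80, 104) = 8 > 1. Taking u = 0 and v = 13: ψ(0) = 37 and ψ(13) = 80·13 + 37 = 1077 ≡ 37 (mod 104).
So ψ(0) = ψ(13) while 0 ≠ 13, hence ψ is not injective.
Since ψ is not injective, we find the least positive k with ψ(k) = ψ(0): this means 80k ≡ 0 (mod 104), i.e. 104 ∣ 80k. Since gcd(80, 104) = 8, dividing through by 8 this holds exactly when 13 ∣ 10k, and as gcd(10, 13) = 1, exactly when 13 ∣ k.
The smallest positive such k is 13.

13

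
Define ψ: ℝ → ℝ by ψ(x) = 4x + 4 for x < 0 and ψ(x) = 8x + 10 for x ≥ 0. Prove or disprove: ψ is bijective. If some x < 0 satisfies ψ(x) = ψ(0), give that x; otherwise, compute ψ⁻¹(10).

Both pieces are strictly increasing (slopes 4 and 8), so each is injective on its own interval.
The left piece maps (−∞, 0) onto (−∞, 4); the right piece maps [0, ∞) onto [10, ∞).
The images leave a gap (4 has no preimage), so ψ is not surjective, hence not bijective.
Because the two images are disjoint, no x < 0 has ψ(x) = ψ(0), so we compute ψ⁻¹(10): 10 lies in [10, ∞), so solve 8x + 10 = 10: x = (10 − 10)/8 = 0.

0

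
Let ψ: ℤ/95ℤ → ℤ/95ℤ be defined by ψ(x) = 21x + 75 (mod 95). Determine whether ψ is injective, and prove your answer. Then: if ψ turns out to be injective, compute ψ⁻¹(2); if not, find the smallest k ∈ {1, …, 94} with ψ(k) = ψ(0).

Suppose ψ(s) = ψ(t) in ℤ/95ℤ. Then 21s + 75 ≡ 21t + 75 (mod 95), so 21(s − t) ≡ 0 (mod 95).
Since gcd(21, 95) = 1, 21 is invertible modulo 95, therefore s − t ≡ 0 (mod 95), i.e. s = t.
So ψ is injective.
We now compute 21⁻¹ mod 95 explicitly. Euclid's algorithm: 95 = 4·21 + 11, 21 = 1·11 + 10, 11 = 1·10 + 1; back-substituting gives 1 = 86·21 − 19·95, so 21⁻¹ ≡ 86 (mod 95).
Since ψ is injective, we compute ψ⁻¹(2): solve 21x + 75 ≡ 2 (mod 95), i.e. 21x ≡ 22 (mod 95).
Multiplying by 21⁻¹ = 86 gives x ≡ 86·22 = 1892 = 19·95 + 87 ≡ 87 (mod 95).
Check: ψ(87) = 21·87 + 75 = 1902 = 20·95 + 2 ≡ 2 (mod 95).

87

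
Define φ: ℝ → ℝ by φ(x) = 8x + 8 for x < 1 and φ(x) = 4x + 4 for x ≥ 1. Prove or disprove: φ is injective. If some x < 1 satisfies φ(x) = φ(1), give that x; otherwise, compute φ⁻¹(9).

0

Both pieces are strictly increasing (slopes 8 and 4), so each is injective on its own interval.
The left piece maps (−∞, 1) onto (−∞, 16); the right piece maps [1, ∞) onto [8, ∞).
These images overlap. In particular φ(1) = 8 (right piece), and solving 8x + 8 = 8 on the left piece gives x = 0 < 1.
So φ(0) = φ(1) with 0 ≠ 1, and φ is not injective. This x = 0 is the requested value below 1.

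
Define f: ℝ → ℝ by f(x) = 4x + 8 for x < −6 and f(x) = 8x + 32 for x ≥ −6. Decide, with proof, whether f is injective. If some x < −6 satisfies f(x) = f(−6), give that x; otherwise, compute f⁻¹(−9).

Both pieces are strictly increasing (slopes 4 and 8), so each is injective on its own interval.
The left piece maps (−∞, −6) onto (−∞, −16); the right piece maps [−6, ∞) onto [−16, ∞).
These images are disjoint, so no value is attained by both pieces. Hence f is injective.
Because the two images are disjoint, no x < −6 has f(x) = f(−6), so we compute f⁻¹(−9): −9 lies in [−16, ∞), so solve 8x + 32 = −9: x = (−9 − 32)/8 = −41/8.

-41/8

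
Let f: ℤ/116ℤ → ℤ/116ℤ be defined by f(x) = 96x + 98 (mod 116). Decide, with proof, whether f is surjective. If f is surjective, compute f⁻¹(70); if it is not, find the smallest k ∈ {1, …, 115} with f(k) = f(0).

29

By definition, surjectivity means every element of the codomain has a preimage under f.
Since gcd(96, 116) = 4, we have 96x ≡ 0 (mod 4) for all x, so f(x) ≡ 2 (mod 4).
But 0 ≢ 2 (mod 4), so 0 ∈ ℤ/116ℤ has no preimage. So f is not surjective.
Since f is not surjective, we find the least positive k with f(k) = f(0): this means 96k ≡ 0 (mod 116), i.e. 116 ∣ 96k. Since gcd(96, 116) = 4, dividing through by 4 this holds exactly when 29 ∣ 24k, and as gcd(24, 29) = 1, exactly when 29 ∣ k.
The smallest positive such k is 29.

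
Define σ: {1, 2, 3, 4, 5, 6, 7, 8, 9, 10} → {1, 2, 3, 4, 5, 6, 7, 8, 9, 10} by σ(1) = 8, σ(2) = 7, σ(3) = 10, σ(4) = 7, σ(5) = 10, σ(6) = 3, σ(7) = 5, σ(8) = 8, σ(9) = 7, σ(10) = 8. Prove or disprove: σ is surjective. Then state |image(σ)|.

No element maps to 1, so σ is not surjective.
The image of σ is {3, 5, 7, 8, 10}, which has 5 elements.

5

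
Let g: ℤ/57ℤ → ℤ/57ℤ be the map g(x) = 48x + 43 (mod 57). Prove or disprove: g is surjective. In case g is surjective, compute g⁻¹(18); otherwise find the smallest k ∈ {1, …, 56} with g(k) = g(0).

19

Since gcd(48, 57) = 3, we have 48x ≡ 0 (mod 3) for all x, so g(x) ≡ 1 (mod 3).
But 0 ≢ 1 (mod 3), so 0 ∈ ℤ/57ℤ has no preimage. Therefore g is not surjective.
Since g is not surjective, we find the least positive k with g(k) = g(0): this means 48k ≡ 0 (mod 57), i.e. 57 ∣ 48k. Since gcd(48, 57) = 3, dividing through by 3 this holds exactly when 19 ∣ 16k, and as gcd(16, 19) = 1, exactly when 19 ∣ k.
The smallest positive such k is 19.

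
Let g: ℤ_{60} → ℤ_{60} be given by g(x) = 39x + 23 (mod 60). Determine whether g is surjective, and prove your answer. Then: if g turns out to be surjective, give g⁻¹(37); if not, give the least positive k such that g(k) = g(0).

20

Since gcd(39, 60) = 3, we have 39x ≡ 0 (mod 3) for all x, so g(x) ≡ 2 (mod 3).
But 0 ≢ 2 (mod 3), so 0 ∈ ℤ_{60} has no preimage. So g is not surjective.
Since g is not surjective, we find the least positive k with g(k) = g(0): this means 39k ≡ 0 (mod 60), i.e. 60 ∣ 39k. Since gcd(39, 60) = 3, dividing through by 3 this holds exactly when 20 ∣ 13k, and as gcd(13, 20) = 1, exactly when 20 ∣ k.
The smallest positive such k is 20.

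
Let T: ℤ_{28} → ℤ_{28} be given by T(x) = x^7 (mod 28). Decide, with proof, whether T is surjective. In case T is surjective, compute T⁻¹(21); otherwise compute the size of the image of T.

T(0) = 0^7 = 0.
T(14): Repeated squaring mod 28: 14^1 ≡ 14, 14^2 ≡ 14² = 196 ≡ 0, 14^4 ≡ 0² = 0. Since 7 = 4 + 2 + 1, 14^7 ≡ 0·0·14: 0·0 = 0, then 0·14 = 0. So 14^7 ≡ 0 (mod 28).
So T(0) = T(14) = 0 while 0 ≠ 14, thus T is not injective.
A non-injective map from the 28-element set ℤ_{28} to itself takes at most 27 distinct values, so it cannot be surjective. Hence T is not surjective.
Since T is not surjective, we determine |image(T)|. Computing x^7 mod 28 for each x (by repeated squaring, reducing mod 28 at every step), the values T(0), T(1), …, T(27) are: 0, 1, 16, 3, 4, 5, 20, 7, 8, 9, 24, 11, 12, 13, 0, 15, 16, 17, 4, 19, 20, 21, 8, 23, 24, 25, 12, 27.
The distinct values are {0, 1, 3, 4, 5, 7, 8, 9, 11, 12, 13, 15, 16, 17, 19, 20, 21, 23, 24, 25, 27}; there are 21 of them.

21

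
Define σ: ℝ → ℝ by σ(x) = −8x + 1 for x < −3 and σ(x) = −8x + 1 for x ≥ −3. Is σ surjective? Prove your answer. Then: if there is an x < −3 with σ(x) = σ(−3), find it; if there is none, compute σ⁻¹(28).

-27/8

Both pieces are strictly decreasing (slopes −8 and −8), so each is injective on its own interval.
The left piece maps (−∞, −3) onto (25, ∞); the right piece maps [−3, ∞) onto (−∞, 25].
These images together cover ℝ, so σ is surjective.
Because the two images are disjoint, no x < −3 has σ(x) = σ(−3), so we compute σ⁻¹(28): 28 lies in (25, ∞), so solve −8x + 1 = 28: x = (28 − 1)/(−8) = −27/8.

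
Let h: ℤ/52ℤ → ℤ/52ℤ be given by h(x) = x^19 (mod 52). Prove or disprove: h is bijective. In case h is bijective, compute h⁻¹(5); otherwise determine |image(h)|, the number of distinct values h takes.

h(0) = 0^19 = 0.
h(26): Repeated squaring mod 52: 26^1 ≡ 26, 26^2 ≡ 26² = 676 ≡ 0, 26^4 ≡ 0² = 0, 26^8 ≡ 0² = 0, 26^16 ≡ 0² = 0. Since 19 = 16 + 2 + 1, 26^19 ≡ 0·0·26: 0·0 = 0, then 0·26 = 0. So 26^19 ≡ 0 (mod 52).
So h(0) = h(26) = 0 while 0 ≠ 26, thus h is not injective, hence not bijective.
Since h is not bijective, we determine |image(h)|. Computing x^19 mod 52 for each x (by repeated squaring, reducing mod 52 at every step), the values h(0), h(1), …, h(51) are: 0, 1, 24, 3, 4, 21, 20, 19, 44, 9, 36, 15, 12, 13, 40, 11, 16, 17, 8, 7, 32, 5, 48, 23, 28, 25, 0, 27, 24, 29, 4, 47, 20, 45, 44, 35, 36, 41, 12, 39, 40, 37, 16, 43, 8, 33, 32, 31, 48, 49, 28, 51.
The distinct values are {0, 1, 3, 4, 5, 7, 8, 9, 11, 12, 13, 15, 16, 17, 19, 20, 21, 23, 24, 25, 27, 28, 29, 31, 32, 33, 35, 36, 37, 39, 40, 41, 43, 44, 45, 47, 48, 49, 51}; there are 39 of them.

39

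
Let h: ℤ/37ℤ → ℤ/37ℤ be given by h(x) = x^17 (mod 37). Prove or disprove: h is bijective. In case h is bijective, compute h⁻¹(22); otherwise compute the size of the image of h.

5

Since 37 is prime, the nonzero elements of ℤ/37ℤ form a cyclic group of order 36.
As gcd(17, 36) = 1, raising to the 17th power is a bijection on this group: if u^17 ≡ v^17 then (uv^{−1})^17 = 1, and the only element of order dividing gcd(17, 36) = 1 is 1, so u = v.
With h(0) = 0 this makes h injective on all of ℤ/37ℤ, hence bijective (finite equal-size domain and codomain). In particular h is bijective.
Since h is bijective, we find the preimage of 22. The inverse of x ↦ x^17 on (ℤ/37ℤ)^× is x ↦ x^17, because 17·17 = 289 = 8·36 + 1 ≡ 1 (mod 36) and x^{36} = 1 for x ≠ 0 (Fermat). So h⁻¹(22) = 22^17 mod 37.
Repeated squaring mod 37: 22^1 ≡ 22, 22^2 ≡ 22² = 484 ≡ 3, 22^4 ≡ 3² = 9, 22^8 ≡ 9² = 81 ≡ 7, 22^16 ≡ 7² = 49 ≡ 12. Since 17 = 16 + 1, 22^17 ≡ 12·22: 12·22 = 264 ≡ 5. So 22^17 ≡ 5 (mod 37).
Hence h⁻¹(22) = 5.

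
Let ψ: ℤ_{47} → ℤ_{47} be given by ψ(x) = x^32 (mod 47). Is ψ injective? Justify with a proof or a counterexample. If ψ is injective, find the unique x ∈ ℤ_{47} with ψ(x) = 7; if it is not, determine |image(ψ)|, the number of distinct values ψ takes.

24

ψ(23): Repeated squaring mod 47: 23^1 ≡ 23, 23^2 ≡ 23² = 529 ≡ 12, 23^4 ≡ 12² = 144 ≡ 3, 23^8 ≡ 3² = 9, 23^16 ≡ 9² = 81 ≡ 34, 23^32 ≡ 34² = 1156 ≡ 28. So 23^32 ≡ 28 (mod 47).
ψ(24): Repeated squaring mod 47: 24^1 ≡ 24, 24^2 ≡ 24² = 576 ≡ 12, 24^4 ≡ 12² = 144 ≡ 3, 24^8 ≡ 3² = 9, 24^16 ≡ 9² = 81 ≡ 34, 24^32 ≡ 34² = 1156 ≡ 28. So 24^32 ≡ 28 (mod 47).
So ψ(23) = ψ(24) = 28 while 23 ≠ 24, so ψ is not injective.
Since ψ is not injective, we determine |image(ψ)|. Computing x^32 mod 47 for each x (by repeated squaring, reducing mod 47 at every step), the values ψ(0), ψ(1), …, ψ(46) are: 0, 1, 42, 37, 25, 7, 3, 18, 16, 6, 12, 9, 32, 36, 4, 24, 14, 21, 17, 27, 34, 8, 2, 28, 28, 2, 8, 34, 27, 17, 21, 14, 24, 4, 36, 32, 9, 12, 6, 16, 18, 3, 7, 25, 37, 42, 1.
The distinct values are {0, 1, 2, 3, 4, 6, 7, 8, 9, 12, 14, 16, 17, 18, 21, 24, 25, 27, 28, 32, 34, 36, 37, 42}; there are 24 of them.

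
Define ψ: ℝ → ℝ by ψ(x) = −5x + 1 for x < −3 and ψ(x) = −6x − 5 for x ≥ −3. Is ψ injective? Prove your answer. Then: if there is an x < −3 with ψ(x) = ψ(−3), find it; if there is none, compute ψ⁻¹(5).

Both pieces are strictly decreasing (slopes −5 and −6), so each is injective on its own interval.
The left piece maps (−∞, −3) onto (16, ∞); the right piece maps [−3, ∞) onto (−∞, 13].
These images are disjoint, so no value is attained by both pieces. Therefore ψ is injective.
Because the two images are disjoint, no x < −3 has ψ(x) = ψ(−3), so we compute ψ⁻¹(5): 5 lies in (−∞, 13], so solve −6x − 5 = 5: x = (5 + 5)/(−6) = −5/3.

-5/3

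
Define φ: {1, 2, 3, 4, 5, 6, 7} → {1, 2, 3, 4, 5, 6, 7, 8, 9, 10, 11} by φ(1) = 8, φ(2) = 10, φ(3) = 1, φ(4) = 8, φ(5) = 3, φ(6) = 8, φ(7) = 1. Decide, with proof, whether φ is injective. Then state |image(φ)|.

φ(1) = 8 = φ(4) with 1 ≠ 4, so φ is not injective.
The image of φ is {1, 3, 8, 10}, which has 4 elements.

4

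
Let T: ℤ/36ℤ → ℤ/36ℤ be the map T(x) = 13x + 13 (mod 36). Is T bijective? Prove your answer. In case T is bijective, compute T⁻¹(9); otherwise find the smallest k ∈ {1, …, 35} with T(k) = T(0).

By definition, T is injective if T(x_1) = T(x_2) implies x_1 = x_2.
If T(x_1) = T(x_2), then 13x_1 ≡ 13x_2 (mod 36). Because gcd(13, 36) = 1, we may cancel 13 to get x_1 ≡ x_2 (mod 36).
We now compute 13⁻¹ mod 36 explicitly. Euclid's algorithm: 36 = 2·13 + 10, 13 = 1·10 + 3, 10 = 3·3 + 1; back-substituting gives 1 = 25·13 − 9·36, so 13⁻¹ ≡ 25 (mod 36).
For any y ∈ ℤ/36ℤ, x = 25(y − 13) mod 36 satisfies T(x) = 13·25(y − 13) + 13 ≡ y (since 13·25 ≡ 1 mod 36). So every y has a preimage.
Thus T is bijective.
Since T is bijective, we compute T⁻¹(9): solve 13x + 13 ≡ 9 (mod 36), i.e. 13x ≡ 32 (mod 36).
Multiplying by 13⁻¹ = 25 gives x ≡ 25·32 = 800 = 22·36 + 8 ≡ 8 (mod 36).
Check: T(8) = 13·8 + 13 = 117 = 3·36 + 9 ≡ 9 (mod 36).

8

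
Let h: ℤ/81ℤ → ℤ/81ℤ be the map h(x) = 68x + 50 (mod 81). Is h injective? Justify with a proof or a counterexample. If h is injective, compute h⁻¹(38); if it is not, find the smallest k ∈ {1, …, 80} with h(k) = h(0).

57

By definition, h is injective when h(u) = h(v) forces u = v.
Suppose h(u) = h(v) in ℤ/81ℤ. Then 68u + 50 ≡ 68v + 50 (mod 81), therefore 68(u − v) ≡ 0 (mod 81).
Since gcd(68, 81) = 1, 68 is invertible modulo 81, hence u − v ≡ 0 (mod 81), i.e. u = v.
Therefore h is injective.
We now compute 68⁻¹ mod 81 explicitly. Euclid's algorithm: 81 = 1·68 + 13, 68 = 5·13 + 3, 13 = 4·3 + 1; back-substituting gives 1 = 56·68 − 47·81, so 68⁻¹ ≡ 56 (mod 81).
Since h is injective, we compute h⁻¹(38): solve 68x + 50 ≡ 38 (mod 81), i.e. 68x ≡ 69 (mod 81).
Multiplying by 68⁻¹ = 56 gives x ≡ 56·69 = 3864 = 47·81 + 57 ≡ 57 (mod 81).
Check: h(57) = 68·57 + 50 = 3926 = 48·81 + 38 ≡ 38 (mod 81).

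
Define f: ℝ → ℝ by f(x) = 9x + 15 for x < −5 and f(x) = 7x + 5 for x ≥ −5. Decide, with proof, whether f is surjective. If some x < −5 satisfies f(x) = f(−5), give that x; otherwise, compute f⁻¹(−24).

-29/7

Both pieces are strictly increasing (slopes 9 and 7), so each is injective on its own interval.
The left piece maps (−∞, −5) onto (−∞, −30); the right piece maps [−5, ∞) onto [−30, ∞).
These images together cover ℝ, so f is surjective.
Because the two images are disjoint, no x < −5 has f(x) = f(−5), so we compute f⁻¹(−24): −24 lies in [−30, ∞), so solve 7x + 5 = −24: x = (−24 − 5)/7 = −29/7.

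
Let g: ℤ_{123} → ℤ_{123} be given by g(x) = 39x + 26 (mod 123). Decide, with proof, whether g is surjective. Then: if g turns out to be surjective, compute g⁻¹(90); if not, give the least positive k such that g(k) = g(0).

Since gcd(39, 123) = 3, we have 39x ≡ 0 (mod 3) for all x, so g(x) ≡ 2 (mod 3).
But 0 ≢ 2 (mod 3), so 0 ∈ ℤ_{123} has no preimage. Thus g is not surjective.
Since g is not surjective, we find the least positive k with g(k) = g(0): this means 39k ≡ 0 (mod 123), i.e. 123 ∣ 39k. Since gcd(39, 123) = 3, dividing through by 3 this holds exactly when 41 ∣ 13k, and as gcd(13, 41) = 1, exactly when 41 ∣ k.
The smallest positive such k is 41.

41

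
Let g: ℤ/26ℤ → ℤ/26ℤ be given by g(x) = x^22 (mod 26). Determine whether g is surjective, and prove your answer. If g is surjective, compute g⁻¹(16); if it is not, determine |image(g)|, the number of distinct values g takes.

g(12): Repeated squaring mod 26: 12^1 ≡ 12, 12^2 ≡ 12² = 144 ≡ 14, 12^4 ≡ 14² = 196 ≡ 14, 12^8 ≡ 14² = 196 ≡ 14, 12^16 ≡ 14² = 196 ≡ 14. Since 22 = 16 + 4 + 2, 12^22 ≡ 14·14·14: 14·14 = 196 ≡ 14, then 14·14 = 196 ≡ 14. So 12^22 ≡ 14 (mod 26).
g(14): Repeated squaring mod 26: 14^1 ≡ 14, 14^2 ≡ 14² = 196 ≡ 14, 14^4 ≡ 14² = 196 ≡ 14, 14^8 ≡ 14² = 196 ≡ 14, 14^16 ≡ 14² = 196 ≡ 14. Since 22 = 16 + 4 + 2, 14^22 ≡ 14·14·14: 14·14 = 196 ≡ 14, then 14·14 = 196 ≡ 14. So 14^22 ≡ 14 (mod 26).
So g(12) = g(14) = 14 while 12 ≠ 14, hence g is not injective.
A non-injective map from the 26-element set ℤ/26ℤ to itself takes at most 25 distinct values, so it cannot be surjective. Therefore g is not surjective.
Since g is not surjective, we determine |image(g)|. Computing x^22 mod 26 for each x (by repeated squaring, reducing mod 26 at every step), the values g(0), g(1), …, g(25) are: 0, 1, 10, 3, 22, 25, 4, 17, 12, 9, 16, 23, 14, 13, 14, 23, 16, 9, 12, 17, 4, 25, 22, 3, 10, 1.
The distinct values are {0, 1, 3, 4, 9, 10, 12, 13, 14, 16, 17, 22, 23, 25}; there are 14 of them.

14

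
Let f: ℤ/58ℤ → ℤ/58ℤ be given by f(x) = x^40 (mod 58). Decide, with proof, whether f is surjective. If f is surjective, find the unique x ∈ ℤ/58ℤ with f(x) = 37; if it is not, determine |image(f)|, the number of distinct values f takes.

f(3): Repeated squaring mod 58: 3^1 ≡ 3, 3^2 ≡ 3² = 9, 3^4 ≡ 9² = 81 ≡ 23, 3^8 ≡ 23² = 529 ≡ 7, 3^16 ≡ 7² = 49, 3^32 ≡ 49² = 2401 ≡ 23. Since 40 = 32 + 8, 3^40 ≡ 23·7: 23·7 = 161 ≡ 45. So 3^40 ≡ 45 (mod 58).
f(7): Repeated squaring mod 58: 7^1 ≡ 7, 7^2 ≡ 7² = 49, 7^4 ≡ 49² = 2401 ≡ 23, 7^8 ≡ 23² = 529 ≡ 7, 7^16 ≡ 7² = 49, 7^32 ≡ 49² = 2401 ≡ 23. Since 40 = 32 + 8, 7^40 ≡ 23·7: 23·7 = 161 ≡ 45. So 7^40 ≡ 45 (mod 58).
So f(3) = f(7) = 45 while 3 ≠ 7, hence f is not injective.
A non-injective map from the 58-element set ℤ/58ℤ to itself takes at most 57 distinct values, so it cannot be surjective. So f is not surjective.
Since f is not surjective, we determine |image(f)|. Computing x^40 mod 58 for each x (by repeated squaring, reducing mod 58 at every step), the values f(0), f(1), …, f(57) are: 0, 1, 36, 45, 20, 7, 54, 45, 24, 53, 20, 23, 30, 23, 54, 25, 52, 1, 52, 49, 24, 53, 16, 25, 36, 49, 16, 7, 30, 29, 30, 7, 16, 49, 36, 25, 16, 53, 24, 49, 52, 1, 52, 25, 54, 23, 30, 23, 20, 53, 24, 45, 54, 7, 20, 45, 36, 1.
The distinct values are {0, 1, 7, 16, 20, 23, 24, 25, 29, 30, 36, 45, 49, 52, 53, 54}; there are 16 of them.

16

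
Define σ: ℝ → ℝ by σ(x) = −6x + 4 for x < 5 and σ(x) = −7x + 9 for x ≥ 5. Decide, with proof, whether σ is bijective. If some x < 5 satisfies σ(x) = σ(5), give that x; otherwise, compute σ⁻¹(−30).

39/7

Both pieces are strictly decreasing (slopes −6 and −7), so each is injective on its own interval.
The left piece maps (−∞, 5) onto (−26, ∞); the right piece maps [5, ∞) onto (−∞, −26].
Since −26 = −26, the images partition ℝ: σ is injective and surjective, hence bijective.
Because the two images are disjoint, no x < 5 has σ(x) = σ(5), so we compute σ⁻¹(−30): −30 lies in (−∞, −26], so solve −7x + 9 = −30: x = (−30 − 9)/(−7) = 39/7.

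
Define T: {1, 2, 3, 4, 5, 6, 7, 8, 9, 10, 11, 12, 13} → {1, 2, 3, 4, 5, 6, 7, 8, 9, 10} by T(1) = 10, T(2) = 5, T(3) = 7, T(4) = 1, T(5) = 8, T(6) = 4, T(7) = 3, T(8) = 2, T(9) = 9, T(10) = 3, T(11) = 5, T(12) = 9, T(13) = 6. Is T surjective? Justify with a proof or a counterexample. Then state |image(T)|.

10

Every element of the codomain has a preimage: 1 = T(4), 2 = T(8), 3 = T(7), 4 = T(6), 5 = T(2), 6 = T(13), 7 = T(3), 8 = T(5), 9 = T(9), 10 = T(1).
So T is surjective.
The image of T is {1, 2, 3, 4, 5, 6, 7, 8, 9, 10}, which has 10 elements.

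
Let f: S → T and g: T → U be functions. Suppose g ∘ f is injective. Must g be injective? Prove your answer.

not injective

No. Take S = {0, 1, 2}, T = {0, 1, 2, 3, 4, 5}, U = {0, 1, 2, 3, 4, 5}, f(a) = a for each a ∈ S, and g(b) = 4 if b ∈ {4, 5} else g(b) = b.
Then g ∘ f = f is injective (S ⊂ T and f is the inclusion), but g(4) = g(5) = 4 with 4 ≠ 5, so g is not injective.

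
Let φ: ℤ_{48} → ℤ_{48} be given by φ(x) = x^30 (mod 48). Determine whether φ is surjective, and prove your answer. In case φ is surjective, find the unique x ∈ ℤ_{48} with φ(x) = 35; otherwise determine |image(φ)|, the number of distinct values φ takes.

6

φ(2): Repeated squaring mod 48: 2^1 ≡ 2, 2^2 ≡ 2² = 4, 2^4 ≡ 4² = 16, 2^8 ≡ 16² = 256 ≡ 16, 2^16 ≡ 16² = 256 ≡ 16. Since 30 = 16 + 8 + 4 + 2, 2^30 ≡ 16·16·16·4: 16·16 = 256 ≡ 16, then 16·16 = 256 ≡ 16, then 16·4 = 64 ≡ 16. So 2^30 ≡ 16 (mod 48).
φ(4): Repeated squaring mod 48: 4^1 ≡ 4, 4^2 ≡ 4² = 16, 4^4 ≡ 16² = 256 ≡ 16, 4^8 ≡ 16² = 256 ≡ 16, 4^16 ≡ 16² = 256 ≡ 16. Since 30 = 16 + 8 + 4 + 2, 4^30 ≡ 16·16·16·16: 16·16 = 256 ≡ 16, then 16·16 = 256 ≡ 16, then 16·16 = 256 ≡ 16. So 4^30 ≡ 16 (mod 48).
So φ(2) = φ(4) = 16 while 2 ≠ 4, thus φ is not injective.
A non-injective map from the 48-element set ℤ_{48} to itself takes at most 47 distinct values, so it cannot be surjective. Therefore φ is not surjective.
Since φ is not surjective, we determine |image(φ)|. Computing x^30 mod 48 for each x (by repeated squaring, reducing mod 48 at every step), the values φ(0), φ(1), …, φ(47) are: 0, 1, 16, 9, 16, 25, 0, 1, 16, 33, 16, 25, 0, 25, 16, 33, 16, 1, 0, 25, 16, 9, 16, 1, 0, 1, 16, 9, 16, 25, 0, 1, 16, 33, 16, 25, 0, 25, 16, 33, 16, 1, 0, 25, 16, 9, 16, 1.
The distinct values are {0, 1, 9, 16, 25, 33}; there are 6 of them.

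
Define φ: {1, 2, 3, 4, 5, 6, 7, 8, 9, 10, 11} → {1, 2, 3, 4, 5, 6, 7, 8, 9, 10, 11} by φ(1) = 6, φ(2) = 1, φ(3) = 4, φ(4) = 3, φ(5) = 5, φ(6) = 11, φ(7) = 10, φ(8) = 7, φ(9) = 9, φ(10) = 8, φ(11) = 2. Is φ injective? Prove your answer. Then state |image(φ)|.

The values φ(1), …, φ(11) are 6, 1, 4, 3, 5, 11, 10, 7, 9, 8, 2 — all distinct.
So φ(a) = φ(b) only when a = b, and φ is injective.
The image of φ is {1, 2, 3, 4, 5, 6, 7, 8, 9, 10, 11}, which has 11 elements.

11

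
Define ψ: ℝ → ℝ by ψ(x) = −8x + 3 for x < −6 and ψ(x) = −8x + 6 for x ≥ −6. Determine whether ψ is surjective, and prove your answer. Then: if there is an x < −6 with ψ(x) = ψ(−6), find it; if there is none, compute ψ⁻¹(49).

Both pieces are strictly decreasing (slopes −8 and −8), so each is injective on its own interval.
The left piece maps (−∞, −6) onto (51, ∞); the right piece maps [−6, ∞) onto (−∞, 54].
The union (51, ∞) ∪ (−∞, 54] covers ℝ, so ψ is surjective.
For the follow-up: the images overlap, so an x < −6 with ψ(x) = ψ(−6) exists. ψ(−6) = 54; solving −8x + 3 = 54 for x < −6 gives x = (54 − 3)/(−8) = −51/8.

-51/8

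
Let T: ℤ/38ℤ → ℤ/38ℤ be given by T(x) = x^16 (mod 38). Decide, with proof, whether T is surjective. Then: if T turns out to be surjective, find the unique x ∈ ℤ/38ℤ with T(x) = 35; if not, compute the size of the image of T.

20

T(18): Repeated squaring mod 38: 18^1 ≡ 18, 18^2 ≡ 18² = 324 ≡ 20, 18^4 ≡ 20² = 400 ≡ 20, 18^8 ≡ 20² = 400 ≡ 20, 18^16 ≡ 20² = 400 ≡ 20. So 18^16 ≡ 20 (mod 38).
T(20): Repeated squaring mod 38: 20^1 ≡ 20, 20^2 ≡ 20² = 400 ≡ 20, 20^4 ≡ 20² = 400 ≡ 20, 20^8 ≡ 20² = 400 ≡ 20, 20^16 ≡ 20² = 400 ≡ 20. So 20^16 ≡ 20 (mod 38).
So T(18) = T(20) = 20 while 18 ≠ 20, thus T is not injective.
A non-injective map from the 38-element set ℤ/38ℤ to itself takes at most 37 distinct values, so it cannot be surjective. So T is not surjective.
Since T is not surjective, we determine |image(T)|. Computing x^16 mod 38 for each x (by repeated squaring, reducing mod 38 at every step), the values T(0), T(1), …, T(37) are: 0, 1, 24, 17, 6, 35, 28, 7, 30, 23, 4, 11, 26, 9, 16, 25, 36, 5, 20, 19, 20, 5, 36, 25, 16, 9, 26, 11, 4, 23, 30, 7, 28, 35, 6, 17, 24, 1.
The distinct values are {0, 1, 4, 5, 6, 7, 9, 11, 16, 17, 19, 20, 23, 24, 25, 26, 28, 30, 35, 36}; there are 20 of them.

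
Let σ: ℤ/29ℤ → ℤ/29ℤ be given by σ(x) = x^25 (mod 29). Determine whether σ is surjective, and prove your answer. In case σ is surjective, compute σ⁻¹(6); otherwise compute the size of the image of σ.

22

Since 29 is prime, the nonzero elements of ℤ/29ℤ form a cyclic group of order 28.
As gcd(25, 28) = 1, raising to the 25th power is a bijection on this group: if u^25 ≡ v^25 then (uv^{−1})^25 = 1, and the only element of order dividing gcd(25, 28) = 1 is 1, so u = v.
With σ(0) = 0 this makes σ injective on all of ℤ/29ℤ, hence bijective (finite equal-size domain and codomain). In particular σ is surjective.
Since σ is surjective, we find the preimage of 6. The inverse of x ↦ x^25 on (ℤ/29ℤ)^× is x ↦ x^9, because 25·9 = 225 = 8·28 + 1 ≡ 1 (mod 28) and x^{28} = 1 for x ≠ 0 (Fermat). So σ⁻¹(6) = 6^9 mod 29.
Repeated squaring mod 29: 6^1 ≡ 6, 6^2 ≡ 6² = 36 ≡ 7, 6^4 ≡ 7² = 49 ≡ 20, 6^8 ≡ 20² = 400 ≡ 23. Since 9 = 8 + 1, 6^9 ≡ 23·6: 23·6 = 138 ≡ 22. So 6^9 ≡ 22 (mod 29).
Hence σ⁻¹(6) = 22.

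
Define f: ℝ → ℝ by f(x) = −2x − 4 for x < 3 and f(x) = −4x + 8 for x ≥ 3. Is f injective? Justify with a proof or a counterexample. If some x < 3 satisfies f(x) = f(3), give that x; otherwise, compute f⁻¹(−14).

0

Both pieces are strictly decreasing (slopes −2 and −4), so each is injective on its own interval.
The left piece maps (−∞, 3) onto (−10, ∞); the right piece maps [3, ∞) onto (−∞, −4].
These images overlap. In particular f(3) = −4 (right piece), and solving −2x − 4 = −4 on the left piece gives x = 0 < 3.
So f(0) = f(3) with 0 ≠ 3, and f is not injective. This x = 0 is the requested value below 3.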